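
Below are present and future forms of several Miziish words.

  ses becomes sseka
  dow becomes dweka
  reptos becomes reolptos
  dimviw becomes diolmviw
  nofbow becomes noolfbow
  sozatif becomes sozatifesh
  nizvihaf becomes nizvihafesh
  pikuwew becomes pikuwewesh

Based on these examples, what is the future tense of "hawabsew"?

"hawabsew" has 3 vowels. The stems with 3 vowels (sozatif → sozatifesh, nizvihaf → nizvihafesh, pikuwew → pikuwewesh) add -esh.
So hawabsew → hawabsewesh.

hawabsewesh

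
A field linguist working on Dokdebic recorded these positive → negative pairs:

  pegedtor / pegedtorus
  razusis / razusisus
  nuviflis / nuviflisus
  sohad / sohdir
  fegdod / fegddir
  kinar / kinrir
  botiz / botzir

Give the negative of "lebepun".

lebepunus

pegedtor and kinar both end in -r yet inflect differently (pegedtorus, kinrir), so the final letter is not what conditions the rule; the number of vowels is.
"lebepun" has 3 vowels. The stems with 3 vowels (pegedtor → pegedtorus, razusis → razusisus, nuviflis → nuviflisus) add -us.
The other pattern: stems with 2 vowels delete the last vowel and add -ir.
So lebepun → lebepunus.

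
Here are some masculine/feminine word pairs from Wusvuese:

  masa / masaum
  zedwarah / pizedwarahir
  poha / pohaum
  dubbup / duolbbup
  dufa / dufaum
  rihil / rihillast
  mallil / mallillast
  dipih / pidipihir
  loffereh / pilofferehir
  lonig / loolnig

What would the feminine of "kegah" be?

pikegahir

mallil and dipih both have last vowel 'i' yet inflect differently (mallillast, pidipihir), so the last vowel is not what conditions the rule; the final letter is.
"kegah" ends in -h. The stems ending in -h (loffereh → pilofferehir, dipih → pidipihir, zedwarah → pizedwarahir) add pi- … -ir around the stem.
The other patterns: stems ending in -l double the final consonant and add -ast; stems ending in -a add -um; stems ending in -g or -p insert -ol- after the first vowel.
So kegah → pikegahir.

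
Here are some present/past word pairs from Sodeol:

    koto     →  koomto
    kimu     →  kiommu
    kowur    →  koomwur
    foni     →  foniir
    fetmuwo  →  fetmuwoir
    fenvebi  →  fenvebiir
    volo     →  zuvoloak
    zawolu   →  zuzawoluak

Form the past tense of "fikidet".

koto and fetmuwo both end in -o yet inflect differently (koomto, fetmuwoir), so the final letter is not what conditions the rule; the first letter is.
"fikidet" begins with f-. The stems beginning with f- (foni → foniir, fetmuwo → fetmuwoir, fenvebi → fenvebiir) add -ir.
The other patterns: stems beginning with k- insert -om- after the first vowel; stems beginning with v- or z- add zu- … -ak around the stem.
So fikidet → fikidetir.

fikidetir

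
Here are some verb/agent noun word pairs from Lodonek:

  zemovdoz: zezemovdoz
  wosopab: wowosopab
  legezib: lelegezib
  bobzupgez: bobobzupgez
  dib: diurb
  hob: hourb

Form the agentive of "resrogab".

"resrogab" has 3 vowels. The stems with 3 vowels (zemovdoz → zezemovdoz, wosopab → wowosopab, legezib → lelegezib) repeat the first consonant+vowel as a prefix.
So resrogab → reresrogab.

reresrogab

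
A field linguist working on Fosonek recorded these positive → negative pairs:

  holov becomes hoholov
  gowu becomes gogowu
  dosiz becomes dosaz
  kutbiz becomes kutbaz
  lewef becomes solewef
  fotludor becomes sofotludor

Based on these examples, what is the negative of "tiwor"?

"tiwor" ends in -r. The one such stem in the data (fotludor → sofotludor) adds the prefix so-, so the same rule applies.
The other patterns: stems ending in -u or -v repeat the first consonant+vowel as a prefix; stems ending in -z change the last vowel to 'a'.
So tiwor → sotiwor.

sotiwor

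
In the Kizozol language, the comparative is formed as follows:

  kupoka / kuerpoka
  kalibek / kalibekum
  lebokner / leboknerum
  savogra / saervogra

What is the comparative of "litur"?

liturum

"litur" ends in -r. The one such stem in the data (lebokner → leboknerum) adds -um, so the same rule applies.
So litur → liturum.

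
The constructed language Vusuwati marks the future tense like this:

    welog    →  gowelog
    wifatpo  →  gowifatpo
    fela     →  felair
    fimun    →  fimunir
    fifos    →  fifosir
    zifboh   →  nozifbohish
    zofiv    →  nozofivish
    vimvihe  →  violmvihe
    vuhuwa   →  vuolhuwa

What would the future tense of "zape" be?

nozapeish

fela and vuhuwa both end in -a yet inflect differently (felair, vuolhuwa), so the final letter is not what conditions the rule; the first letter is.
"zape" begins with z-. The stems beginning with z- (zifboh → nozifbohish, zofiv → nozofivish) add no- … -ish around the stem.
The other patterns: stems beginning with w- add the prefix go-; stems beginning with f- add -ir; stems beginning with v- insert -ol- after the first vowel.
So zape → nozapeish.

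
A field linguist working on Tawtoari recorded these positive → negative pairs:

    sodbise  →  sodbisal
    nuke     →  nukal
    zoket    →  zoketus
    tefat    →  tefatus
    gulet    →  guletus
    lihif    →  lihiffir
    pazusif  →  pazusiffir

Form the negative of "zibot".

zibotus

sodbise and zoket both have last vowel 'e' yet inflect differently (sodbisal, zoketus), so the last vowel is not what conditions the rule; the final letter is.
"zibot" ends in -t. The stems ending in -t (zoket → zoketus, tefat → tefatus, gulet → guletus) add -us.
So zibot → zibotus.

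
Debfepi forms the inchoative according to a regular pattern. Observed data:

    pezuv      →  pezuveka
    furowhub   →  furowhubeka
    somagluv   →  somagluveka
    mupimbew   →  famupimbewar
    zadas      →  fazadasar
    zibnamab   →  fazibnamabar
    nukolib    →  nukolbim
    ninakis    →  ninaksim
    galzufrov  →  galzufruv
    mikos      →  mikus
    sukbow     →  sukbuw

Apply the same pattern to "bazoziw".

furowhub and zibnamab both end in -b yet inflect differently (furowhubeka, fazibnamabar), so the final letter is not what conditions the rule; the last vowel is.
"bazoziw" has last vowel 'i'. The stems whose last vowel is 'i' (nukolib → nukolbim, ninakis → ninaksim) delete the last vowel and add -im.
So bazoziw → bazozwim.

bazozwim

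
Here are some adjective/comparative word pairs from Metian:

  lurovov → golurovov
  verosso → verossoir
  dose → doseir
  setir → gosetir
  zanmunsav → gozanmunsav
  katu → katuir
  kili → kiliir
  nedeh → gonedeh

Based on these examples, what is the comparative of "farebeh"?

kili and setir both have last vowel 'i' yet inflect differently (kiliir, gosetir), so the last vowel is not what conditions the rule; whether the stem ends in a vowel or a consonant is.
"farebeh" ends in a consonant. The stems ending in a consonant (setir → gosetir, nedeh → gonedeh, lurovov → golurovov) add the prefix go-.
The other pattern: stems ending in a vowel add -ir.
So farebeh → gofarebeh.

gofarebeh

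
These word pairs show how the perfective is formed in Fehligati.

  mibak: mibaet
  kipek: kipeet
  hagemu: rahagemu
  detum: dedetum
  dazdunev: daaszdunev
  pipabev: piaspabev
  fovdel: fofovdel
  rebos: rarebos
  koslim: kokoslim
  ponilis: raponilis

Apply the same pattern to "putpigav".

puastpigav

"putpigav" ends in -v. The stems ending in -v (dazdunev → daaszdunev, pipabev → piaspabev) insert -as- after the first vowel.
The other patterns: stems ending in -l or -m repeat the first consonant+vowel as a prefix; stems ending in -k drop the final letter and add -et; stems ending in -s or -u add the prefix ra-.
So putpigav → puastpigav.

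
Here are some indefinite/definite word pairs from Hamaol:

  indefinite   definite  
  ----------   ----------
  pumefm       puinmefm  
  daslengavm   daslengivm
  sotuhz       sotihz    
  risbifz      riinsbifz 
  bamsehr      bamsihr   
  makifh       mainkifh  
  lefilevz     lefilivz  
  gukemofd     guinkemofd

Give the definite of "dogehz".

"dogehz" has second-to-last letter 'h'. The stems whose second-to-last letter is 'h' (sotuhz → sotihz, bamsehr → bamsihr) change the last vowel to 'i'.
So dogehz → dogihz.

dogihz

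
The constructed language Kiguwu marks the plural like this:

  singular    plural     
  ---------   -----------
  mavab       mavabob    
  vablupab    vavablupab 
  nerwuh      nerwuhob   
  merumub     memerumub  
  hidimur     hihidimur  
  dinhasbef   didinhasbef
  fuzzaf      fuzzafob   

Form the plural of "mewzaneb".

memewzaneb

fuzzaf and dinhasbef both end in -f yet inflect differently (fuzzafob, didinhasbef), so the final letter is not what conditions the rule; the number of vowels is.
"mewzaneb" has 3 vowels. The stems with 3 vowels (hidimur → hihidimur, dinhasbef → didinhasbef, merumub → memerumub) repeat the first consonant+vowel as a prefix.
So mewzaneb → memewzaneb.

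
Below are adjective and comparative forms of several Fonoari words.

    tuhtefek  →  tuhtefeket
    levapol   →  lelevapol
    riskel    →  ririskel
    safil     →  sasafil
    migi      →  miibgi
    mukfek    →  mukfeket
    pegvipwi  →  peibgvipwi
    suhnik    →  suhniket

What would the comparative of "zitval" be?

zizitval

"zitval" ends in -l. The stems ending in -l (safil → sasafil, levapol → lelevapol, riskel → ririskel) repeat the first consonant+vowel as a prefix.
The other patterns: stems ending in -k add -et; stems ending in -i insert -ib- after the first vowel.
So zitval → zizitval.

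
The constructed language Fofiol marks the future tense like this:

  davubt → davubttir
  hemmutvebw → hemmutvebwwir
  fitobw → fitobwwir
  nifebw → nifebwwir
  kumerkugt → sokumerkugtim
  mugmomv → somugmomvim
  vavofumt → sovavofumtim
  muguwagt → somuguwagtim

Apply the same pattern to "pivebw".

"pivebw" has second-to-last letter 'b'. The stems whose second-to-last letter is 'b' (davubt → davubttir, hemmutvebw → hemmutvebwwir, fitobw → fitobwwir) double the final consonant and add -ir.
The other pattern: stems whose second-to-last letter is 'g' or 'm' add so- … -im around the stem.
So pivebw → pivebwwir.

pivebwwir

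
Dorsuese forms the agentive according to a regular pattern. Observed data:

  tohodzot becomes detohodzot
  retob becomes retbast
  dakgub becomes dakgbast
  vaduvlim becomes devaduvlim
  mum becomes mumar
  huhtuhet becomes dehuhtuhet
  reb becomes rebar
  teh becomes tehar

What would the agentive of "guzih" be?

reb and dakgub both end in -b yet inflect differently (rebar, dakgbast), so the final letter is not what conditions the rule; the number of vowels is.
"guzih" has 2 vowels. The stems with 2 vowels (dakgub → dakgbast, retob → retbast) delete the last vowel and add -ast.
So guzih → guzhast.

guzhast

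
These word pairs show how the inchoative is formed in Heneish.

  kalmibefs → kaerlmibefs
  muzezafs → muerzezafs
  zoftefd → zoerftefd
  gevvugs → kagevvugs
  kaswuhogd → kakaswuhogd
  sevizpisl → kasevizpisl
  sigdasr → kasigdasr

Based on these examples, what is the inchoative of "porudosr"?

kaporudosr

"porudosr" has second-to-last letter 's'. The stems whose second-to-last letter is 's' (sevizpisl → kasevizpisl, sigdasr → kasigdasr) add the prefix ka-.
The other pattern: stems whose second-to-last letter is 'f' insert -er- after the first vowel.
So porudosr → kaporudosr.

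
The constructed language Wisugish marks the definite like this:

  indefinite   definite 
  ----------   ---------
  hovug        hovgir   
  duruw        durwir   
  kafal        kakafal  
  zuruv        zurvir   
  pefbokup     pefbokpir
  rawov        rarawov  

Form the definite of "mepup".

meppir

zuruv and rawov both end in -v yet inflect differently (zurvir, rarawov), so the final letter is not what conditions the rule; the last vowel is.
"mepup" has last vowel 'u'. The stems whose last vowel is 'u' (pefbokup → pefbokpir, duruw → durwir, hovug → hovgir) delete the last vowel and add -ir.
The other pattern: stems whose last vowel is 'a' or 'o' repeat the first consonant+vowel as a prefix.
So mepup → meppir.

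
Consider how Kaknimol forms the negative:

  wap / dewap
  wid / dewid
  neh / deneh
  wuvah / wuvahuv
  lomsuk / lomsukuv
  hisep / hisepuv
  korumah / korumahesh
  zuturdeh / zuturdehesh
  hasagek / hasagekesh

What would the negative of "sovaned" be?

neh and wuvah both end in -h yet inflect differently (deneh, wuvahuv), so the final letter is not what conditions the rule; the number of vowels is.
"sovaned" has 3 vowels. The stems with 3 vowels (korumah → korumahesh, zuturdeh → zuturdehesh, hasagek → hasagekesh) add -esh.
So sovaned → sovanedesh.

sovanedesh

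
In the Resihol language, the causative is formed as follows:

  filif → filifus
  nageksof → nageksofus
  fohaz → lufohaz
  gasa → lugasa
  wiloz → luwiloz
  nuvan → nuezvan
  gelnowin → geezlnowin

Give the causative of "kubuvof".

nageksof and wiloz both have last vowel 'o' yet inflect differently (nageksofus, luwiloz), so the last vowel is not what conditions the rule; the final letter is.
"kubuvof" ends in -f. The stems ending in -f (filif → filifus, nageksof → nageksofus) add -us.
So kubuvof → kubuvofus.

kubuvofus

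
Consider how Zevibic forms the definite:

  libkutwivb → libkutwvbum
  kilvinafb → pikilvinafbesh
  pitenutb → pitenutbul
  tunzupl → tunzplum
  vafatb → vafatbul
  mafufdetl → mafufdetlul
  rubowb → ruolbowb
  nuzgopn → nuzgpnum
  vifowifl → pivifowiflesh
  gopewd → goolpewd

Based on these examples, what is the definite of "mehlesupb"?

mehlespbum

mafufdetl and vifowifl both end in -l yet inflect differently (mafufdetlul, pivifowiflesh), so the final letter is not what conditions the rule; the second-to-last letter is.
"mehlesupb" has second-to-last letter 'p'. The stems whose second-to-last letter is 'p' (tunzupl → tunzplum, nuzgopn → nuzgpnum) delete the last vowel and add -um.
So mehlesupb → mehlespbum.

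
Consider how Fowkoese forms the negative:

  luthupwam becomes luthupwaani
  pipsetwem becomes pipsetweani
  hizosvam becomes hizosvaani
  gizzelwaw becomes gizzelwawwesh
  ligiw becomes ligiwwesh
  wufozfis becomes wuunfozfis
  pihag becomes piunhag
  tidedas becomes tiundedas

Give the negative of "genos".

luthupwam and gizzelwaw both have last vowel 'a' yet inflect differently (luthupwaani, gizzelwawwesh), so the last vowel is not what conditions the rule; the final letter is.
"genos" ends in -s. The stems ending in -s (wufozfis → wuunfozfis, tidedas → tiundedas) insert -un- after the first vowel.
The other patterns: stems ending in -m drop the final letter and add -ani; stems ending in -w double the final consonant and add -esh.
So genos → geunnos.

geunnos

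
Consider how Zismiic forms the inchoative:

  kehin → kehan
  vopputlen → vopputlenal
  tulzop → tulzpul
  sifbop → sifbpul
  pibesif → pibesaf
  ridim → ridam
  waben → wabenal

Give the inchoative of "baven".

bavenal

kehin and vopputlen both end in -n yet inflect differently (kehan, vopputlenal), so the final letter is not what conditions the rule; the last vowel is.
"baven" has last vowel 'e'. The stems whose last vowel is 'e' (vopputlen → vopputlenal, waben → wabenal) add -al.
So baven → bavenal.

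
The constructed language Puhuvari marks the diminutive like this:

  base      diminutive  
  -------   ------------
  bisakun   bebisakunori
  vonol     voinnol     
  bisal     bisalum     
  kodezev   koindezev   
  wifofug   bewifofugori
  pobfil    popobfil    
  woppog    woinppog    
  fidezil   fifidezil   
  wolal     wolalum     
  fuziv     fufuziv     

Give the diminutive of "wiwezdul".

bewiwezdulori

"wiwezdul" has last vowel 'u'. The stems whose last vowel is 'u' (bisakun → bebisakunori, wifofug → bewifofugori) add be- … -ori around the stem.
So wiwezdul → bewiwezdulori.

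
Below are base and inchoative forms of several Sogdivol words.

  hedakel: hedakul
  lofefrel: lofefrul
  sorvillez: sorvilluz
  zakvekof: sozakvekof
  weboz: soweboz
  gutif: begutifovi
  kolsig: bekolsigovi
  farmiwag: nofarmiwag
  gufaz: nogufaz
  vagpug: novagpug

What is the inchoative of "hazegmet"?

hazegmut

sorvillez and weboz both end in -z yet inflect differently (sorvilluz, soweboz), so the final letter is not what conditions the rule; the last vowel is.
"hazegmet" has last vowel 'e'. The stems whose last vowel is 'e' (hedakel → hedakul, lofefrel → lofefrul, sorvillez → sorvilluz) change the last vowel to 'u'.
So hazegmet → hazegmut.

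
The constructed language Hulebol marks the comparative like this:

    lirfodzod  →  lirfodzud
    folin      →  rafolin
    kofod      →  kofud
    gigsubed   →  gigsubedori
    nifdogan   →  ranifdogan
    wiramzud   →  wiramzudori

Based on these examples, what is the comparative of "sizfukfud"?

kofod and wiramzud both end in -d yet inflect differently (kofud, wiramzudori), so the final letter is not what conditions the rule; the last vowel is.
"sizfukfud" has last vowel 'u'. The one such stem in the data (wiramzud → wiramzudori) adds -ori, so the same rule applies.
The other patterns: stems whose last vowel is 'o' change the last vowel to 'u'; stems whose last vowel is 'a' or 'i' add the prefix ra-.
So sizfukfud → sizfukfudori.

sizfukfudori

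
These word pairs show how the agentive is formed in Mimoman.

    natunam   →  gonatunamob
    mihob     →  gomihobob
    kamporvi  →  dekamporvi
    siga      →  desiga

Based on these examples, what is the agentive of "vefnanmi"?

devefnanmi

natunam and siga both have last vowel 'a' yet inflect differently (gonatunamob, desiga), so the last vowel is not what conditions the rule; whether the stem ends in a vowel or a consonant is.
"vefnanmi" ends in a vowel. The stems ending in a vowel (kamporvi → dekamporvi, siga → desiga) add the prefix de-.
So vefnanmi → devefnanmi.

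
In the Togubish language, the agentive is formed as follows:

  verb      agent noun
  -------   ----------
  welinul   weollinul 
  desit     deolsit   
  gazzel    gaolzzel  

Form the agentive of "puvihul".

puolvihul

Every pair shown (welinul → weollinul, desit → deolsit, gazzel → gaolzzel) follows the same rule: insert -ol- after the first vowel.
So puvihul → puolvihul.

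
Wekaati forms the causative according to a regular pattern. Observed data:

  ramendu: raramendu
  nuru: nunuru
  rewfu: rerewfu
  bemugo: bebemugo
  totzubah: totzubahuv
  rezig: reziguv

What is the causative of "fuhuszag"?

fuhuszaguv

rezig and rewfu both begin with r- yet inflect differently (reziguv, rerewfu), so the first letter is not what conditions the rule; whether the stem ends in a vowel or a consonant is.
"fuhuszag" ends in a consonant. The stems ending in a consonant (totzubah → totzubahuv, rezig → reziguv) add -uv.
So fuhuszag → fuhuszaguv.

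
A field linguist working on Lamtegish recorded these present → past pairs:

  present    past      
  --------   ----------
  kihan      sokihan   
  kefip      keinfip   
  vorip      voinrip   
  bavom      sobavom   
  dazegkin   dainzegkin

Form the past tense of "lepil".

leinpil

"lepil" has last vowel 'i'. The stems whose last vowel is 'i' (dazegkin → dainzegkin, kefip → keinfip, vorip → voinrip) insert -in- after the first vowel.
The other pattern: stems whose last vowel is 'a' or 'o' add the prefix so-.
So lepil → leinpil.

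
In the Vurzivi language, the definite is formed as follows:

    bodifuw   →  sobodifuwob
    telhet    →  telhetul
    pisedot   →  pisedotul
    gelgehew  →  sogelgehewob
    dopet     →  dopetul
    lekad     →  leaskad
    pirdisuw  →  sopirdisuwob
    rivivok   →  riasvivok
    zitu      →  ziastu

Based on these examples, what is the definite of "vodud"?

gelgehew and dopet both have last vowel 'e' yet inflect differently (sogelgehewob, dopetul), so the last vowel is not what conditions the rule; the final letter is.
"vodud" ends in -d. The one such stem in the data (lekad → leaskad) inserts -as- after the first vowel (as do rivivok, zitu), so the same rule applies.
The other patterns: stems ending in -w add so- … -ob around the stem; stems ending in -t add -ul.
So vodud → voasdud.

voasdud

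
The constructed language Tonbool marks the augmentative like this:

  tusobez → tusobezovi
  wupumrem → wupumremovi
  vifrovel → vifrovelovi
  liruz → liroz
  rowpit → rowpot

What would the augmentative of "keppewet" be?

keppewetovi

tusobez and liruz both end in -z yet inflect differently (tusobezovi, liroz), so the final letter is not what conditions the rule; the last vowel is.
"keppewet" has last vowel 'e'. The stems whose last vowel is 'e' (tusobez → tusobezovi, wupumrem → wupumremovi, vifrovel → vifrovelovi) add -ovi.
The other pattern: stems whose last vowel is 'i' or 'u' change the last vowel to 'o'.
So keppewet → keppewetovi.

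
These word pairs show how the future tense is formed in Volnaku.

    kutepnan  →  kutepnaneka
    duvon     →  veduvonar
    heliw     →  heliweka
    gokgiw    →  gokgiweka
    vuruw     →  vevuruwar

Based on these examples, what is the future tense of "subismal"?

subismaleka

kutepnan and duvon both end in -n yet inflect differently (kutepnaneka, veduvonar), so the final letter is not what conditions the rule; the last vowel is.
"subismal" has last vowel 'a'. The one such stem in the data (kutepnan → kutepnaneka) adds -eka, so the same rule applies.
So subismal → subismaleka.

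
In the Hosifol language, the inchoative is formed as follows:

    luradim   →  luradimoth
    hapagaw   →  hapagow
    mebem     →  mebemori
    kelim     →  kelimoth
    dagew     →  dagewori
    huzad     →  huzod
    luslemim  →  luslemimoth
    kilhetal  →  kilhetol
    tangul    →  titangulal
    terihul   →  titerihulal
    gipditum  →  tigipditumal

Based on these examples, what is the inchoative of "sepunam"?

sepunom

"sepunam" has last vowel 'a'. The stems whose last vowel is 'a' (huzad → huzod, hapagaw → hapagow, kilhetal → kilhetol) change the last vowel to 'o'.
So sepunam → sepunom.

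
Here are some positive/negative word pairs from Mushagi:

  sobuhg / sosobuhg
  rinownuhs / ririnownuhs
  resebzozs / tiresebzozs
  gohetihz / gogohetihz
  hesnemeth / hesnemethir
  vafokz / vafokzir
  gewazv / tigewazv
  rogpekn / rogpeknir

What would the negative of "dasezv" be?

resebzozs and rinownuhs both end in -s yet inflect differently (tiresebzozs, ririnownuhs), so the final letter is not what conditions the rule; the second-to-last letter is.
"dasezv" has second-to-last letter 'z'. The stems whose second-to-last letter is 'z' (gewazv → tigewazv, resebzozs → tiresebzozs) add the prefix ti-.
The other patterns: stems whose second-to-last letter is 'h' repeat the first consonant+vowel as a prefix; stems whose second-to-last letter is 'k' or 't' add -ir.
So dasezv → tidasezv.

tidasezv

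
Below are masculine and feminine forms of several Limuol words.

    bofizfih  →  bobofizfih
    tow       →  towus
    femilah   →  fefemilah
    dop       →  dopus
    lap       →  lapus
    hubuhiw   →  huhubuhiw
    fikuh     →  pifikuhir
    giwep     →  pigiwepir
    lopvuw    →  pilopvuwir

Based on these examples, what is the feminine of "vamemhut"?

vavamemhut

dop and giwep both end in -p yet inflect differently (dopus, pigiwepir), so the final letter is not what conditions the rule; the number of vowels is.
"vamemhut" has 3 vowels. The stems with 3 vowels (femilah → fefemilah, hubuhiw → huhubuhiw, bofizfih → bobofizfih) repeat the first consonant+vowel as a prefix.
The other patterns: stems with 1 vowel add -us; stems with 2 vowels add pi- … -ir around the stem.
So vamemhut → vavamemhut.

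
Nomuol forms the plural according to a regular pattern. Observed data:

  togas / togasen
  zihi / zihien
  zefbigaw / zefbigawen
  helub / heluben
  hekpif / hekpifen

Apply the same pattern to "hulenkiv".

hulenkiven

Every pair shown (togas → togasen, zihi → zihien, zefbigaw → zefbigawen, …) follows the same rule: add -en.
So hulenkiv → hulenkiven.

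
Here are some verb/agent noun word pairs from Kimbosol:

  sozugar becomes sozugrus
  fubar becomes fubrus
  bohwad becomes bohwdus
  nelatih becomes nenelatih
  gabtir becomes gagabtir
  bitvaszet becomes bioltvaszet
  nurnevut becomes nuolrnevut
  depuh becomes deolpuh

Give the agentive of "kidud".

sozugar and gabtir both end in -r yet inflect differently (sozugrus, gagabtir), so the final letter is not what conditions the rule; the last vowel is.
"kidud" has last vowel 'u'. The stems whose last vowel is 'u' (nurnevut → nuolrnevut, depuh → deolpuh) insert -ol- after the first vowel.
The other patterns: stems whose last vowel is 'a' delete the last vowel and add -us; stems whose last vowel is 'i' repeat the first consonant+vowel as a prefix.
So kidud → kioldud.

kioldud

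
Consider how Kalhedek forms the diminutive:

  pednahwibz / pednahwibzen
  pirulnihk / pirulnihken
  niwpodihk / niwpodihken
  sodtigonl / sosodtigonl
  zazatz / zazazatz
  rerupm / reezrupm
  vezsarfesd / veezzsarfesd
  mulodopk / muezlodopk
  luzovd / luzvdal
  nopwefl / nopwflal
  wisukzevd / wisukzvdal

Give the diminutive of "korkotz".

kokorkotz

pednahwibz and zazatz both end in -z yet inflect differently (pednahwibzen, zazazatz), so the final letter is not what conditions the rule; the second-to-last letter is.
"korkotz" has second-to-last letter 't'. The one such stem in the data (zazatz → zazazatz) repeats the first consonant+vowel as a prefix (as does sodtigonl), so the same rule applies.
So korkotz → kokorkotz.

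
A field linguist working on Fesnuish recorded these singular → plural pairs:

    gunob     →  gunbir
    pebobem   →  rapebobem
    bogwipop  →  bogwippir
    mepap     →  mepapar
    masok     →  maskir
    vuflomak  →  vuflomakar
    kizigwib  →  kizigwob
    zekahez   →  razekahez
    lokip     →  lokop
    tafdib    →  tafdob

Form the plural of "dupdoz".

dupdzir

"dupdoz" has last vowel 'o'. The stems whose last vowel is 'o' (masok → maskir, bogwipop → bogwippir, gunob → gunbir) delete the last vowel and add -ir.
The other patterns: stems whose last vowel is 'i' change the last vowel to 'o'; stems whose last vowel is 'a' add -ar; stems whose last vowel is 'e' add the prefix ra-.
So dupdoz → dupdzir.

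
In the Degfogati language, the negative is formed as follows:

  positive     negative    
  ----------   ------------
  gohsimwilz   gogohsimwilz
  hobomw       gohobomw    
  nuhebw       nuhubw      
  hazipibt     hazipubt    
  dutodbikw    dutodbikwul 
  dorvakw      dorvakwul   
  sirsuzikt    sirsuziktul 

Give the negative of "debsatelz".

hobomw and nuhebw both end in -w yet inflect differently (gohobomw, nuhubw), so the final letter is not what conditions the rule; the second-to-last letter is.
"debsatelz" has second-to-last letter 'l'. The one such stem in the data (gohsimwilz → gogohsimwilz) adds the prefix go-, so the same rule applies.
The other patterns: stems whose second-to-last letter is 'b' change the last vowel to 'u'; stems whose second-to-last letter is 'k' add -ul.
So debsatelz → godebsatelz.

godebsatelz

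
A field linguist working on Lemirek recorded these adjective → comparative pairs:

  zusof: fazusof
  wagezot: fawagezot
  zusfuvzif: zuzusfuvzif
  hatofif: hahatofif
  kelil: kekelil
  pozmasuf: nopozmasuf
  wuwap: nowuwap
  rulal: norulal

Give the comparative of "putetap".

zusof and zusfuvzif both end in -f yet inflect differently (fazusof, zuzusfuvzif), so the final letter is not what conditions the rule; the last vowel is.
"putetap" has last vowel 'a'. The stems whose last vowel is 'a' (wuwap → nowuwap, rulal → norulal) add the prefix no-.
The other patterns: stems whose last vowel is 'o' add the prefix fa-; stems whose last vowel is 'i' repeat the first consonant+vowel as a prefix.
So putetap → noputetap.

noputetap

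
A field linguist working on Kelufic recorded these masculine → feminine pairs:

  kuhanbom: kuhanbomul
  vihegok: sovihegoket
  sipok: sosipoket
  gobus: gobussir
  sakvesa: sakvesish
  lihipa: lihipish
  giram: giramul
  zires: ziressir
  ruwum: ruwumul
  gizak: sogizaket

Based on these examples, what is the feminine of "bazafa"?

"bazafa" ends in -a. The stems ending in -a (lihipa → lihipish, sakvesa → sakvesish) drop the final letter and add -ish.
The other patterns: stems ending in -m add -ul; stems ending in -k add so- … -et around the stem; stems ending in -s double the final consonant and add -ir.
So bazafa → bazafish.

bazafish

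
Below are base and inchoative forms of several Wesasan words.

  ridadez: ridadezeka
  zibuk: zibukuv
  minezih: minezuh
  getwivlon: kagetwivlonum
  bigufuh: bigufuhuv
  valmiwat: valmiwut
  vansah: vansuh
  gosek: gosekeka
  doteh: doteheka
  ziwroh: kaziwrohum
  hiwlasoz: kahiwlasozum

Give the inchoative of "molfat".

ridadez and hiwlasoz both end in -z yet inflect differently (ridadezeka, kahiwlasozum), so the final letter is not what conditions the rule; the last vowel is.
"molfat" has last vowel 'a'. The stems whose last vowel is 'a' (vansah → vansuh, valmiwat → valmiwut) change the last vowel to 'u'.
The other patterns: stems whose last vowel is 'e' add -eka; stems whose last vowel is 'o' add ka- … -um around the stem; stems whose last vowel is 'u' add -uv.
So molfat → molfut.

molfut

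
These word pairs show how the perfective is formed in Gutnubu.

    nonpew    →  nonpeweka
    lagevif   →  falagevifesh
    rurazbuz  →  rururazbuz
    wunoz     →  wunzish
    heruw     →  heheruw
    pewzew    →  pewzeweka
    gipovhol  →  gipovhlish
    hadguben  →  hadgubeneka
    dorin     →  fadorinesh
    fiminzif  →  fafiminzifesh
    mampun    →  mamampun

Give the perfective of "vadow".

vadwish

dorin and hadguben both end in -n yet inflect differently (fadorinesh, hadgubeneka), so the final letter is not what conditions the rule; the last vowel is.
"vadow" has last vowel 'o'. The stems whose last vowel is 'o' (gipovhol → gipovhlish, wunoz → wunzish) delete the last vowel and add -ish.
The other patterns: stems whose last vowel is 'i' add fa- … -esh around the stem; stems whose last vowel is 'e' add -eka; stems whose last vowel is 'u' repeat the first consonant+vowel as a prefix.
So vadow → vadwish.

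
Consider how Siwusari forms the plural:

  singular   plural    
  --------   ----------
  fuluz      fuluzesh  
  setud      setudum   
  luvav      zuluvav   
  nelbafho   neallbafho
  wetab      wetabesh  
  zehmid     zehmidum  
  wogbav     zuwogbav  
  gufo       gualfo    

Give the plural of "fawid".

fawidum

wogbav and wetab both have last vowel 'a' yet inflect differently (zuwogbav, wetabesh), so the last vowel is not what conditions the rule; the final letter is.
"fawid" ends in -d. The stems ending in -d (setud → setudum, zehmid → zehmidum) add -um.
The other patterns: stems ending in -v add the prefix zu-; stems ending in -o insert -al- after the first vowel; stems ending in -b or -z add -esh.
So fawid → fawidum.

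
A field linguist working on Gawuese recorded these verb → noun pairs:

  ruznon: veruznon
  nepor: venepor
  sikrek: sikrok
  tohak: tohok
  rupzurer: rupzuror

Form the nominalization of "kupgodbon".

nepor and rupzurer both end in -r yet inflect differently (venepor, rupzuror), so the final letter is not what conditions the rule; the last vowel is.
"kupgodbon" has last vowel 'o'. The stems whose last vowel is 'o' (ruznon → veruznon, nepor → venepor) add the prefix ve-.
The other pattern: stems whose last vowel is 'a' or 'e' change the last vowel to 'o'.
So kupgodbon → vekupgodbon.

vekupgodbon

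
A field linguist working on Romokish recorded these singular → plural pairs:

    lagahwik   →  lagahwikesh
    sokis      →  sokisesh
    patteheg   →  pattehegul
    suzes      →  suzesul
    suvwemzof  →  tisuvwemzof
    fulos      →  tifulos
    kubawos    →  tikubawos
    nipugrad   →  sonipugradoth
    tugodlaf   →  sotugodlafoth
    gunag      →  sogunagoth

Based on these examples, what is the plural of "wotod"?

"wotod" has last vowel 'o'. The stems whose last vowel is 'o' (suvwemzof → tisuvwemzof, fulos → tifulos, kubawos → tikubawos) add the prefix ti-.
The other patterns: stems whose last vowel is 'i' add -esh; stems whose last vowel is 'e' add -ul; stems whose last vowel is 'a' add so- … -oth around the stem.
So wotod → tiwotod.

tiwotod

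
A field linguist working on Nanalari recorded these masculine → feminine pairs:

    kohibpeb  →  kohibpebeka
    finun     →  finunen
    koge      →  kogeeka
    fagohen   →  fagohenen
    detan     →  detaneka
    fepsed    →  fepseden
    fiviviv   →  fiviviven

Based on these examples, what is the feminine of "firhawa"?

fagohen and detan both end in -n yet inflect differently (fagohenen, detaneka), so the final letter is not what conditions the rule; the first letter is.
"firhawa" begins with f-. The stems beginning with f- (fiviviv → fiviviven, fagohen → fagohenen, finun → finunen) add -en.
The other pattern: stems beginning with d- or k- add -eka.
So firhawa → firhawaen.

firhawaen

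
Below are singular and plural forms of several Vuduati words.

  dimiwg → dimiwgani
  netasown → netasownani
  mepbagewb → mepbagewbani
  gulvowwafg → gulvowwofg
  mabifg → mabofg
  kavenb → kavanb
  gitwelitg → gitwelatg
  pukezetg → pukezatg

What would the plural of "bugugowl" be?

"bugugowl" has second-to-last letter 'w'. The stems whose second-to-last letter is 'w' (dimiwg → dimiwgani, netasown → netasownani, mepbagewb → mepbagewbani) add -ani.
The other patterns: stems whose second-to-last letter is 'f' change the last vowel to 'o'; stems whose second-to-last letter is 'n' or 't' change the last vowel to 'a'.
So bugugowl → bugugowlani.

bugugowlani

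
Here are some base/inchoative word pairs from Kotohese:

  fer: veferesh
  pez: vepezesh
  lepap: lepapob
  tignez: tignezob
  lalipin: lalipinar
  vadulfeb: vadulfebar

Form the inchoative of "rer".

pez and tignez both end in -z yet inflect differently (vepezesh, tignezob), so the final letter is not what conditions the rule; the number of vowels is.
"rer" has 1 vowel. The stems with 1 vowel (fer → veferesh, pez → vepezesh) add ve- … -esh around the stem.
So rer → vereresh.

vereresh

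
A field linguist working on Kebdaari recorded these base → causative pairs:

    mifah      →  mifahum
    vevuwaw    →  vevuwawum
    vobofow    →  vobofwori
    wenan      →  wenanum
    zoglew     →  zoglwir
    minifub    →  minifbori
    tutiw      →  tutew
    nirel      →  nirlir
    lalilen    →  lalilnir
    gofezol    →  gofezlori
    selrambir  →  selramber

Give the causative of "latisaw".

vevuwaw and tutiw both end in -w yet inflect differently (vevuwawum, tutew), so the final letter is not what conditions the rule; the last vowel is.
"latisaw" has last vowel 'a'. The stems whose last vowel is 'a' (vevuwaw → vevuwawum, wenan → wenanum, mifah → mifahum) add -um.
So latisaw → latisawum.

latisawum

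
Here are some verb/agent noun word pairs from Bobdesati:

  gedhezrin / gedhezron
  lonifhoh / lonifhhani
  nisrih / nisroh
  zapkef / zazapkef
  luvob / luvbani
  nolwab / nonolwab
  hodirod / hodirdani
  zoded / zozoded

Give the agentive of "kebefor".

kebefrani

lonifhoh and nisrih both end in -h yet inflect differently (lonifhhani, nisroh), so the final letter is not what conditions the rule; the last vowel is.
"kebefor" has last vowel 'o'. The stems whose last vowel is 'o' (luvob → luvbani, hodirod → hodirdani, lonifhoh → lonifhhani) delete the last vowel and add -ani.
The other patterns: stems whose last vowel is 'i' change the last vowel to 'o'; stems whose last vowel is 'a' or 'e' repeat the first consonant+vowel as a prefix.
So kebefor → kebefrani.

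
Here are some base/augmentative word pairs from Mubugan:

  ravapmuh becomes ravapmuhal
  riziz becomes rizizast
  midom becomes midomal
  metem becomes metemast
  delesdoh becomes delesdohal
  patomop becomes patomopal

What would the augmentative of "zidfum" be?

zidfumal

midom and metem both end in -m yet inflect differently (midomal, metemast), so the final letter is not what conditions the rule; the last vowel is.
"zidfum" has last vowel 'u'. The one such stem in the data (ravapmuh → ravapmuhal) adds -al, so the same rule applies.
The other pattern: stems whose last vowel is 'e' or 'i' add -ast.
So zidfum → zidfumal.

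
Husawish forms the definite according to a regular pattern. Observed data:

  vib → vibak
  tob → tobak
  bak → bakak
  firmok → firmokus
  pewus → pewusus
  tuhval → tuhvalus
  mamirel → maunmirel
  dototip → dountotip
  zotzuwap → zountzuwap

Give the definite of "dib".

dibak

bak and firmok both end in -k yet inflect differently (bakak, firmokus), so the final letter is not what conditions the rule; the number of vowels is.
"dib" has 1 vowel. The stems with 1 vowel (vib → vibak, tob → tobak, bak → bakak) add -ak.
So dib → dibak.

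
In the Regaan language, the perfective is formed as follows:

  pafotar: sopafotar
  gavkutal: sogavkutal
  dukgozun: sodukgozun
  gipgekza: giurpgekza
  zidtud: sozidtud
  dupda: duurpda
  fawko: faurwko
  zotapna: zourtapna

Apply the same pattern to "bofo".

"bofo" ends in a vowel. The stems ending in a vowel (dupda → duurpda, gipgekza → giurpgekza, zotapna → zourtapna) insert -ur- after the first vowel.
So bofo → bourfo.

bourfo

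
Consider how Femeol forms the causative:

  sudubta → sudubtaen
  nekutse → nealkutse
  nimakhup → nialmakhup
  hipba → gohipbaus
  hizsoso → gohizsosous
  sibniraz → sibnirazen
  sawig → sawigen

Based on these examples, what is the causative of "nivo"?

hipba and sudubta both end in -a yet inflect differently (gohipbaus, sudubtaen), so the final letter is not what conditions the rule; the first letter is.
"nivo" begins with n-. The stems beginning with n- (nimakhup → nialmakhup, nekutse → nealkutse) insert -al- after the first vowel.
The other patterns: stems beginning with h- add go- … -us around the stem; stems beginning with s- add -en.
So nivo → nialvo.

nialvo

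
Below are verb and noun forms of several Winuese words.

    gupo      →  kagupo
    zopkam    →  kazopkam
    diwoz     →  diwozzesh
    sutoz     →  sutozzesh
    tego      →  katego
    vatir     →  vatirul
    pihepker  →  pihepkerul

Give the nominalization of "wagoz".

sutoz and tego both have last vowel 'o' yet inflect differently (sutozzesh, katego), so the last vowel is not what conditions the rule; the final letter is.
"wagoz" ends in -z. The stems ending in -z (sutoz → sutozzesh, diwoz → diwozzesh) double the final consonant and add -esh.
The other patterns: stems ending in -r add -ul; stems ending in -m or -o add the prefix ka-.
So wagoz → wagozzesh.

wagozzesh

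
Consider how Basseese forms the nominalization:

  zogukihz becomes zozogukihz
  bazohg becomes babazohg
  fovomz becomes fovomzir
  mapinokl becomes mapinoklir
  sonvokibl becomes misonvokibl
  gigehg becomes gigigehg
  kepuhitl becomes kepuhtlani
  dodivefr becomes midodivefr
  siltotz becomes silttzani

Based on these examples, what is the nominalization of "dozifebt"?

midozifebt

"dozifebt" has second-to-last letter 'b'. The one such stem in the data (sonvokibl → misonvokibl) adds the prefix mi-, so the same rule applies.
So dozifebt → midozifebt.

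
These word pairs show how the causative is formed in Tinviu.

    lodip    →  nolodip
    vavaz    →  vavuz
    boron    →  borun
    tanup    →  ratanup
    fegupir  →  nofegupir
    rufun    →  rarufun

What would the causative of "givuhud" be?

lodip and tanup both end in -p yet inflect differently (nolodip, ratanup), so the final letter is not what conditions the rule; the last vowel is.
"givuhud" has last vowel 'u'. The stems whose last vowel is 'u' (tanup → ratanup, rufun → rarufun) add the prefix ra-.
The other patterns: stems whose last vowel is 'i' add the prefix no-; stems whose last vowel is 'a' or 'o' change the last vowel to 'u'.
So givuhud → ragivuhud.

ragivuhud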